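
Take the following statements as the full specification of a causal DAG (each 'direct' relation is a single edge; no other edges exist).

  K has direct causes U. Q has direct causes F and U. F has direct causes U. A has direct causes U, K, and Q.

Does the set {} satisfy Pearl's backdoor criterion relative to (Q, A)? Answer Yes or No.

No

Backdoor paths from Q to A (paths whose first edge points into Q):
  P1: Q <- U -> K -> A
  P2: Q <- U -> A
  P3: Q <- F <- U -> K -> A
  P4: Q <- F <- U -> A
Condition 1 (no descendant of Q in the set): holds — descendants of Q are {A}; none are in {}.
Condition 2 (every backdoor path blocked by {}):
  P1: open — no interior node is in the conditioning set.
  P2: open — no interior node is in the conditioning set.
  P3: open — no interior node is in the conditioning set.
  P4: open — no interior node is in the conditioning set.
{} does not satisfy the backdoor criterion.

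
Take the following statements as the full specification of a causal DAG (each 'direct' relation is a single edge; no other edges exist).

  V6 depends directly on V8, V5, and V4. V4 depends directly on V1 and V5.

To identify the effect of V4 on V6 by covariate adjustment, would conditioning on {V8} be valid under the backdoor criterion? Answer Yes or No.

Backdoor paths from V4 to V6 (paths whose first edge points into V4):
  P1: V4 <- V5 -> V6
Condition 1 (no descendant of V4 in the set): holds — descendants of V4 are {V6}; none are in {V8}.
Condition 2 (every backdoor path blocked by {V8}):
  P1: open — no interior node is in the conditioning set.
{V8} does not satisfy the backdoor criterion.

No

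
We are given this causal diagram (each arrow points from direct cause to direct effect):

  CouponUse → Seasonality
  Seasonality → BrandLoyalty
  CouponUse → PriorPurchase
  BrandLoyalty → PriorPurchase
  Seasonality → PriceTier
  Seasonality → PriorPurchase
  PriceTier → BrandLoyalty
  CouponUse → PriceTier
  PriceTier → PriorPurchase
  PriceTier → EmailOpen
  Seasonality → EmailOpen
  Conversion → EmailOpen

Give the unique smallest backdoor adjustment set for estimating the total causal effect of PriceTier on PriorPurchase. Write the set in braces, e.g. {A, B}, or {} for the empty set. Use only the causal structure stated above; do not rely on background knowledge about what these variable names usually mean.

Variables eligible for adjustment (non-descendants of PriceTier, excluding PriceTier and PriorPurchase): {Conversion, CouponUse, Seasonality}.
Backdoor paths from PriceTier to PriorPurchase:
  P1: PriceTier <- CouponUse -> Seasonality -> BrandLoyalty -> PriorPurchase
  P2: PriceTier <- CouponUse -> Seasonality -> PriorPurchase
  P3: PriceTier <- CouponUse -> PriorPurchase
  P4: PriceTier <- Seasonality <- CouponUse -> PriorPurchase
  P5: PriceTier <- Seasonality -> BrandLoyalty -> PriorPurchase
  P6: PriceTier <- Seasonality -> PriorPurchase
The empty set is not sufficient: P1 (PriceTier <- CouponUse -> Seasonality -> BrandLoyalty -> PriorPurchase) has no collider blocking it and no conditioned non-collider, so it is open.
Try {CouponUse, Seasonality}:
  P1: blocked at fork node CouponUse ∈ conditioning set.
  P2: blocked at fork node CouponUse ∈ conditioning set.
  P3: blocked at fork node CouponUse ∈ conditioning set.
  P4: blocked at chain node Seasonality ∈ conditioning set.
  P5: blocked at fork node Seasonality ∈ conditioning set.
  P6: blocked at fork node Seasonality ∈ conditioning set.
{CouponUse, Seasonality} contains no descendant of PriceTier and blocks every backdoor path.
Every element of {CouponUse, Seasonality} is needed (dropping CouponUse leaves P3 open; dropping Seasonality leaves P5 open), so no proper subset is valid.
Among all size-2 subsets of the eligible variables, only {CouponUse, Seasonality} blocks every backdoor path, so it is the unique smallest valid adjustment set.

{CouponUse, Seasonality}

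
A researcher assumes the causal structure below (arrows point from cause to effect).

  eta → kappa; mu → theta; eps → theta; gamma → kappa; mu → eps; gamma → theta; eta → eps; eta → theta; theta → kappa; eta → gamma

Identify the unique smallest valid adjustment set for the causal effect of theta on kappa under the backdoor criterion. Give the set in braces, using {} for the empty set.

Variables eligible for adjustment (non-descendants of theta, excluding theta and kappa): {eps, eta, gamma, mu}.
Backdoor paths from theta to kappa:
  P1: theta <- mu -> eps <- eta -> gamma -> kappa
  P2: theta <- mu -> eps <- eta -> kappa
  P3: theta <- eta -> gamma -> kappa
  P4: theta <- eta -> kappa
  P5: theta <- gamma <- eta -> kappa
  P6: theta <- gamma -> kappa
  P7: theta <- eps <- eta -> gamma -> kappa
  P8: theta <- eps <- eta -> kappa
The empty set is not sufficient: P3 (theta <- eta -> gamma -> kappa) has no collider blocking it and no conditioned non-collider, so it is open.
Try {eta, gamma}:
  P1: blocked at collider eps (neither it nor any descendant is in the conditioning set).
  P2: blocked at collider eps (neither it nor any descendant is in the conditioning set).
  P3: blocked at fork node eta ∈ conditioning set.
  P4: blocked at fork node eta ∈ conditioning set.
  P5: blocked at chain node gamma ∈ conditioning set.
  P6: blocked at fork node gamma ∈ conditioning set.
  P7: blocked at fork node eta ∈ conditioning set.
  P8: blocked at fork node eta ∈ conditioning set.
{eta, gamma} contains no descendant of theta and blocks every backdoor path.
Every element of {eta, gamma} is needed (dropping eta leaves P4 open; dropping gamma leaves P6 open), so no proper subset is valid.
Among all size-2 subsets of the eligible variables, only {eta, gamma} blocks every backdoor path, so it is the unique smallest valid adjustment set.

{eta, gamma}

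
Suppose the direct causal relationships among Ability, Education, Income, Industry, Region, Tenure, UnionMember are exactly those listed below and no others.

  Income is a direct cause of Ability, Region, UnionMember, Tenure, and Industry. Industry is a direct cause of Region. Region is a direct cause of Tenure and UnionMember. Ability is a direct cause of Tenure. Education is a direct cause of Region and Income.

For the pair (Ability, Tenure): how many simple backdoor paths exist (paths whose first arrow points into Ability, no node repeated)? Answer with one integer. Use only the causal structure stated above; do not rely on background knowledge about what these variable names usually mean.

A backdoor path from Ability to Tenure is any simple undirected path whose first edge points into Ability (i.e. leaves Ability via a parent).
Parents of Ability: {Income}.
Enumerating:
  P1: Ability <- Income <- Education -> Region -> Tenure
  P2: Ability <- Income -> Industry -> Region -> Tenure
  P3: Ability <- Income -> Region -> Tenure
  P4: Ability <- Income -> Tenure
  P5: Ability <- Income -> UnionMember <- Region -> Tenure
That exhausts the simple backdoor paths. Count: 5.

5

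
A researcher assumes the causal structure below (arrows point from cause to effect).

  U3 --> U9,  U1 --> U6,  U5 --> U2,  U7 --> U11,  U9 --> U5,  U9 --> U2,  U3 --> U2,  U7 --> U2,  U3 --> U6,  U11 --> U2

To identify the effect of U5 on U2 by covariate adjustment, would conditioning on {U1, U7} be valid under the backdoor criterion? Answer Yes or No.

Backdoor paths from U5 to U2 (paths whose first edge points into U5):
  P1: U5 <- U9 <- U3 -> U2
  P2: U5 <- U9 -> U2
Condition 1 (no descendant of U5 in the set): holds — descendants of U5 are {U2}; none are in {U1, U7}.
Condition 2 (every backdoor path blocked by {U1, U7}):
  P1: open — no interior node is in the conditioning set.
  P2: open — no interior node is in the conditioning set.
{U1, U7} does not satisfy the backdoor criterion.

No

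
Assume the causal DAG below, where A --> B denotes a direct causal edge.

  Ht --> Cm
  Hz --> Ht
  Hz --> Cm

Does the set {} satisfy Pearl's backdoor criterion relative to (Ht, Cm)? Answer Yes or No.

Backdoor paths from Ht to Cm (paths whose first edge points into Ht):
  P1: Ht <- Hz -> Cm
Condition 1 (no descendant of Ht in the set): holds — descendants of Ht are {Cm}; none are in {}.
Condition 2 (every backdoor path blocked by {}):
  P1: open — no interior node is in the conditioning set.
{} does not satisfy the backdoor criterion.

No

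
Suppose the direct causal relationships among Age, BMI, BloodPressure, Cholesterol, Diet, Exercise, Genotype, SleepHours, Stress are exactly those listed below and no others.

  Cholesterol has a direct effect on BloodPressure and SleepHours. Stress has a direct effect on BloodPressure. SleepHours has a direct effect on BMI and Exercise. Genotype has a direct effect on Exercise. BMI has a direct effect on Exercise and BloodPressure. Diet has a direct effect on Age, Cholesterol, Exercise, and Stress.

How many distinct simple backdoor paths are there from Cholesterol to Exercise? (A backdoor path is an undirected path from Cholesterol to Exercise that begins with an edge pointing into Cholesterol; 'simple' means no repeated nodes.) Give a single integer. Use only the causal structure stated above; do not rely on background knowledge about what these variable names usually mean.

A backdoor path from Cholesterol to Exercise is any simple undirected path whose first edge points into Cholesterol (i.e. leaves Cholesterol via a parent).
Parents of Cholesterol: {Diet}.
Enumerating:
  P1: Cholesterol <- Diet -> Stress -> BloodPressure <- BMI <- SleepHours -> Exercise
  P2: Cholesterol <- Diet -> Stress -> BloodPressure <- BMI -> Exercise
  P3: Cholesterol <- Diet -> Exercise
That exhausts the simple backdoor paths. Count: 3.

3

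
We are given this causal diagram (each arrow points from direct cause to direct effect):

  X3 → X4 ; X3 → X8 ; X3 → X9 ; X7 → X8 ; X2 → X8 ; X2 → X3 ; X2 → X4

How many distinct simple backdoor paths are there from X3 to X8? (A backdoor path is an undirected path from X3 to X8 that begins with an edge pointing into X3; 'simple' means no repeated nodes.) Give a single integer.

1

A backdoor path from X3 to X8 is any simple undirected path whose first edge points into X3 (i.e. leaves X3 via a parent).
Parents of X3: {X2}.
Enumerating:
  P1: X3 <- X2 -> X8
That exhausts the simple backdoor paths. Count: 1.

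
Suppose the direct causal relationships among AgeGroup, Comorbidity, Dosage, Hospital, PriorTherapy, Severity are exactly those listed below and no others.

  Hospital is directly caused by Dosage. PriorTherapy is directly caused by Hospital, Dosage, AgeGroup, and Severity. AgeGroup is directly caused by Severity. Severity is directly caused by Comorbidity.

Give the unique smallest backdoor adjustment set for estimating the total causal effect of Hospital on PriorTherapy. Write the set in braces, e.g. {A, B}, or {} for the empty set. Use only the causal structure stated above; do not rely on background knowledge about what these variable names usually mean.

{Dosage}

Variables eligible for adjustment (non-descendants of Hospital, excluding Hospital and PriorTherapy): {AgeGroup, Comorbidity, Dosage, Severity}.
Backdoor paths from Hospital to PriorTherapy:
  P1: Hospital <- Dosage -> PriorTherapy
The empty set is not sufficient: P1 (Hospital <- Dosage -> PriorTherapy) has no collider blocking it and no conditioned non-collider, so it is open.
Try {Dosage}:
  P1: blocked at fork node Dosage ∈ conditioning set.
{Dosage} contains no descendant of Hospital and blocks every backdoor path.
No other singleton works — e.g. {Comorbidity} leaves P1 open — so {Dosage} is the unique smallest valid adjustment set.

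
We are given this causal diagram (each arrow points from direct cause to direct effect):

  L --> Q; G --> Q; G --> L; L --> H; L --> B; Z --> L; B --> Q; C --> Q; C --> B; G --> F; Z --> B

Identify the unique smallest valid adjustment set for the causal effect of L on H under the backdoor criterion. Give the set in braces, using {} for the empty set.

{}

Variables eligible for adjustment (non-descendants of L, excluding L and H): {C, F, G, Z}.
Backdoor paths from L to H:
  (none)
With no backdoor paths the empty set already satisfies the criterion, and it is trivially minimal.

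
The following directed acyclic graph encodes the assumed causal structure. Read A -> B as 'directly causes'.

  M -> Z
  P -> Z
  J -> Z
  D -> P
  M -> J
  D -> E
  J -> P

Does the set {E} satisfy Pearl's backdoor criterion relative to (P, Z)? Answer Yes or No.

No

Backdoor paths from P to Z (paths whose first edge points into P):
  P1: P <- J <- M -> Z
  P2: P <- J -> Z
Condition 1 (no descendant of P in the set): holds — descendants of P are {Z}; none are in {E}.
Condition 2 (every backdoor path blocked by {E}):
  P1: open — no interior node is in the conditioning set.
  P2: open — no interior node is in the conditioning set.
{E} does not satisfy the backdoor criterion.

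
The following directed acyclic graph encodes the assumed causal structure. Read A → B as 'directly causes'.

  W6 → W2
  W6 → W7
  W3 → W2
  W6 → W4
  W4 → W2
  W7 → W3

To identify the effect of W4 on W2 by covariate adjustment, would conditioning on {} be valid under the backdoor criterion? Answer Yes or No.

Backdoor paths from W4 to W2 (paths whose first edge points into W4):
  P1: W4 <- W6 -> W7 -> W3 -> W2
  P2: W4 <- W6 -> W2
Condition 1 (no descendant of W4 in the set): holds — descendants of W4 are {W2}; none are in {}.
Condition 2 (every backdoor path blocked by {}):
  P1: open — no interior node is in the conditioning set.
  P2: open — no interior node is in the conditioning set.
{} does not satisfy the backdoor criterion.

No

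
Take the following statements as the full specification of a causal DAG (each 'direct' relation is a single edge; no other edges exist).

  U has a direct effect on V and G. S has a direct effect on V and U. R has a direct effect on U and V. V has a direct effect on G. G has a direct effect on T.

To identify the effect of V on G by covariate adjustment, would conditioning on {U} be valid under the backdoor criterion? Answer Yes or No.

Yes

Backdoor paths from V to G (paths whose first edge points into V):
  P1: V <- R -> U -> G
  P2: V <- S -> U -> G
  P3: V <- U -> G
Condition 1 (no descendant of V in the set): holds — descendants of V are {G, T}; none are in {U}.
Condition 2 (every backdoor path blocked by {U}):
  P1: blocked at chain node U ∈ conditioning set.
  P2: blocked at chain node U ∈ conditioning set.
  P3: blocked at fork node U ∈ conditioning set.
{U} satisfies the backdoor criterion.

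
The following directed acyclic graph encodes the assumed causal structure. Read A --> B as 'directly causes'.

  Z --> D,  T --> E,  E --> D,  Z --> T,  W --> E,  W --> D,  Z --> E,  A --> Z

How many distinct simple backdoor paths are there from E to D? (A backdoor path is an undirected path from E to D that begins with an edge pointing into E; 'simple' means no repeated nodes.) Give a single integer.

A backdoor path from E to D is any simple undirected path whose first edge points into E (i.e. leaves E via a parent).
Parents of E: {T, W, Z}.
Enumerating:
  P1: E <- W -> D
  P2: E <- Z -> D
  P3: E <- T <- Z -> D
That exhausts the simple backdoor paths. Count: 3.

3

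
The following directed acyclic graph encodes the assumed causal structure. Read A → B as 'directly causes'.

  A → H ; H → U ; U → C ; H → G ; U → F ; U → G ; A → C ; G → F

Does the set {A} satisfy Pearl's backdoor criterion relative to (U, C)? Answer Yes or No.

Yes

Backdoor paths from U to C (paths whose first edge points into U):
  P1: U <- H <- A -> C
Condition 1 (no descendant of U in the set): holds — descendants of U are {C, F, G}; none are in {A}.
Condition 2 (every backdoor path blocked by {A}):
  P1: blocked at fork node A ∈ conditioning set.
{A} satisfies the backdoor criterion.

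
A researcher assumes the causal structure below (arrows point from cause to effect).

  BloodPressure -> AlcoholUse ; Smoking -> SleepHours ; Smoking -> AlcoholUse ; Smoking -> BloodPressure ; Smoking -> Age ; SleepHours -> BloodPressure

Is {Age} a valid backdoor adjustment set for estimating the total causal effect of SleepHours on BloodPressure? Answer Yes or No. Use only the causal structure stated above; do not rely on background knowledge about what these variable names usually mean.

No

Backdoor paths from SleepHours to BloodPressure (paths whose first edge points into SleepHours):
  P1: SleepHours <- Smoking -> BloodPressure
  P2: SleepHours <- Smoking -> AlcoholUse <- BloodPressure
Condition 1 (no descendant of SleepHours in the set): holds — descendants of SleepHours are {AlcoholUse, BloodPressure}; none are in {Age}.
Condition 2 (every backdoor path blocked by {Age}):
  P1: open — no interior node is in the conditioning set.
  P2: blocked at collider AlcoholUse (neither it nor any descendant is in the conditioning set).
{Age} does not satisfy the backdoor criterion.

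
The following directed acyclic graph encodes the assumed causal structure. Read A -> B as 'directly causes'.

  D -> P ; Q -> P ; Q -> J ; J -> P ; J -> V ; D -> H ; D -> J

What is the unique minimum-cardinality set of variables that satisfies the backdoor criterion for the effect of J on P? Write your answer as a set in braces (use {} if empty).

Variables eligible for adjustment (non-descendants of J, excluding J and P): {D, H, Q}.
Backdoor paths from J to P:
  P1: J <- Q -> P
  P2: J <- D -> P
The empty set is not sufficient: P1 (J <- Q -> P) has no collider blocking it and no conditioned non-collider, so it is open.
Try {D, Q}:
  P1: blocked at fork node Q ∈ conditioning set.
  P2: blocked at fork node D ∈ conditioning set.
{D, Q} contains no descendant of J and blocks every backdoor path.
Every element of {D, Q} is needed (dropping D leaves P2 open; dropping Q leaves P1 open), so no proper subset is valid.
Among all size-2 subsets of the eligible variables, only {D, Q} blocks every backdoor path, so it is the unique smallest valid adjustment set.

{D, Q}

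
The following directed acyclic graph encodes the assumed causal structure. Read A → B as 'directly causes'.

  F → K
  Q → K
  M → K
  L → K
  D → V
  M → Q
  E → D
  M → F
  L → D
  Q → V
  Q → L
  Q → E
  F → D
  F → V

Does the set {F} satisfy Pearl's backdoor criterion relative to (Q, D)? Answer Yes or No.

Backdoor paths from Q to D (paths whose first edge points into Q):
  P1: Q <- M -> F -> D
  P2: Q <- M -> F -> V <- D
  P3: Q <- M -> F -> K <- L -> D
  P4: Q <- M -> K <- L -> D
  P5: Q <- M -> K <- F -> D
  P6: Q <- M -> K <- F -> V <- D
Condition 1 (no descendant of Q in the set): holds — descendants of Q are {D, E, K, L, V}; none are in {F}.
Condition 2 (every backdoor path blocked by {F}):
  P1: blocked at chain node F ∈ conditioning set.
  P2: blocked at chain node F ∈ conditioning set.
  P3: blocked at chain node F ∈ conditioning set.
  P4: blocked at collider K (neither it nor any descendant is in the conditioning set).
  P5: blocked at collider K (neither it nor any descendant is in the conditioning set).
  P6: blocked at collider K (neither it nor any descendant is in the conditioning set).
{F} satisfies the backdoor criterion.

Yes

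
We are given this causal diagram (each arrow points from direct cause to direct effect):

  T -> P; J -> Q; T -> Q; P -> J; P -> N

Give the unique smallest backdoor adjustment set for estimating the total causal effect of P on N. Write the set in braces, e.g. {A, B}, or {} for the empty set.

{}

Variables eligible for adjustment (non-descendants of P, excluding P and N): {T}.
Backdoor paths from P to N:
  (none)
With no backdoor paths the empty set already satisfies the criterion, and it is trivially minimal.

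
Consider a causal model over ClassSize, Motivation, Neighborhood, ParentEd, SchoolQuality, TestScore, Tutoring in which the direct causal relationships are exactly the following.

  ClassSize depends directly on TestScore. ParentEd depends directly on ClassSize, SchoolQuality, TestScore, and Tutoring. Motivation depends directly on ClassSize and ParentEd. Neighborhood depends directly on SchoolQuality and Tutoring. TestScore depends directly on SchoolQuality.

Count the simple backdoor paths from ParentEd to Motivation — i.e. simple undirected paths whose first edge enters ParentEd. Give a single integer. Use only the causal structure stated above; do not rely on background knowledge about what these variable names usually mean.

4

A backdoor path from ParentEd to Motivation is any simple undirected path whose first edge points into ParentEd (i.e. leaves ParentEd via a parent).
Parents of ParentEd: {ClassSize, SchoolQuality, TestScore, Tutoring}.
Enumerating:
  P1: ParentEd <- SchoolQuality -> TestScore -> ClassSize -> Motivation
  P2: ParentEd <- Tutoring -> Neighborhood <- SchoolQuality -> TestScore -> ClassSize -> Motivation
  P3: ParentEd <- TestScore -> ClassSize -> Motivation
  P4: ParentEd <- ClassSize -> Motivation
That exhausts the simple backdoor paths. Count: 4.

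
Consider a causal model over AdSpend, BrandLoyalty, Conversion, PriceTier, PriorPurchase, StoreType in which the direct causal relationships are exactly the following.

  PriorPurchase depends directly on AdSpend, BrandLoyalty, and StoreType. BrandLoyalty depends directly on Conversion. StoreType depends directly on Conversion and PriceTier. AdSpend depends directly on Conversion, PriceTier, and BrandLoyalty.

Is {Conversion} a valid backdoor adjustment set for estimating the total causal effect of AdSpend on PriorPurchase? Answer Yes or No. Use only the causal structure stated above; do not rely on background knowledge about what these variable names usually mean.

No

Backdoor paths from AdSpend to PriorPurchase (paths whose first edge points into AdSpend):
  P1: AdSpend <- Conversion -> BrandLoyalty -> PriorPurchase
  P2: AdSpend <- Conversion -> StoreType -> PriorPurchase
  P3: AdSpend <- PriceTier -> StoreType <- Conversion -> BrandLoyalty -> PriorPurchase
  P4: AdSpend <- PriceTier -> StoreType -> PriorPurchase
  P5: AdSpend <- BrandLoyalty <- Conversion -> StoreType -> PriorPurchase
  P6: AdSpend <- BrandLoyalty -> PriorPurchase
Condition 1 (no descendant of AdSpend in the set): holds — descendants of AdSpend are {PriorPurchase}; none are in {Conversion}.
Condition 2 (every backdoor path blocked by {Conversion}):
  P1: blocked at fork node Conversion ∈ conditioning set.
  P2: blocked at fork node Conversion ∈ conditioning set.
  P3: blocked at collider StoreType (neither it nor any descendant is in the conditioning set).
  P4: open — no interior node is in the conditioning set.
  P5: blocked at fork node Conversion ∈ conditioning set.
  P6: open — no interior node is in the conditioning set.
{Conversion} does not satisfy the backdoor criterion.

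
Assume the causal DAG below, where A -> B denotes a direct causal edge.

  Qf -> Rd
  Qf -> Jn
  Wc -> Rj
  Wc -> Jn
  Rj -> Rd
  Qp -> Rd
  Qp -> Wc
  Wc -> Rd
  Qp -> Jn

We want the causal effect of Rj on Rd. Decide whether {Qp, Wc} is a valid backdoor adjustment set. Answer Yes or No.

Backdoor paths from Rj to Rd (paths whose first edge points into Rj):
  P1: Rj <- Wc <- Qp -> Jn <- Qf -> Rd
  P2: Rj <- Wc <- Qp -> Rd
  P3: Rj <- Wc -> Jn <- Qp -> Rd
  P4: Rj <- Wc -> Jn <- Qf -> Rd
  P5: Rj <- Wc -> Rd
Condition 1 (no descendant of Rj in the set): holds — descendants of Rj are {Rd}; none are in {Qp, Wc}.
Condition 2 (every backdoor path blocked by {Qp, Wc}):
  P1: blocked at chain node Wc ∈ conditioning set.
  P2: blocked at chain node Wc ∈ conditioning set.
  P3: blocked at fork node Wc ∈ conditioning set.
  P4: blocked at fork node Wc ∈ conditioning set.
  P5: blocked at fork node Wc ∈ conditioning set.
{Qp, Wc} satisfies the backdoor criterion.

Yes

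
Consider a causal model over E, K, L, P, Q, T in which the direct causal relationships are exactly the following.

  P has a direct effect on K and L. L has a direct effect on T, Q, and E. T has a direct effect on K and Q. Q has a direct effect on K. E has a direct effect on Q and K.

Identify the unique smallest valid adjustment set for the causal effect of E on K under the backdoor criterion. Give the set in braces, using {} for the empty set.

Variables eligible for adjustment (non-descendants of E, excluding E and K): {L, P, T}.
Backdoor paths from E to K:
  P1: E <- L <- P -> K
  P2: E <- L -> T -> Q -> K
  P3: E <- L -> T -> K
  P4: E <- L -> Q <- T -> K
  P5: E <- L -> Q -> K
The empty set is not sufficient: P1 (E <- L <- P -> K) has no collider blocking it and no conditioned non-collider, so it is open.
Try {L}:
  P1: blocked at chain node L ∈ conditioning set.
  P2: blocked at fork node L ∈ conditioning set.
  P3: blocked at fork node L ∈ conditioning set.
  P4: blocked at fork node L ∈ conditioning set.
  P5: blocked at fork node L ∈ conditioning set.
{L} contains no descendant of E and blocks every backdoor path.
No other singleton works — e.g. {P} leaves P2 open — so {L} is the unique smallest valid adjustment set.

{L}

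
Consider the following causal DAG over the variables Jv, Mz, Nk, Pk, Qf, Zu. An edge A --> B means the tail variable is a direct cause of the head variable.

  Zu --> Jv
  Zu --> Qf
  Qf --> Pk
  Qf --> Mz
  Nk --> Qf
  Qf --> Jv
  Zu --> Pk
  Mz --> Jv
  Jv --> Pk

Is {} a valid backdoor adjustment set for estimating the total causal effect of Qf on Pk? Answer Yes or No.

No

Backdoor paths from Qf to Pk (paths whose first edge points into Qf):
  P1: Qf <- Zu -> Jv -> Pk
  P2: Qf <- Zu -> Pk
Condition 1 (no descendant of Qf in the set): holds — descendants of Qf are {Jv, Mz, Pk}; none are in {}.
Condition 2 (every backdoor path blocked by {}):
  P1: open — no interior node is in the conditioning set.
  P2: open — no interior node is in the conditioning set.
{} does not satisfy the backdoor criterion.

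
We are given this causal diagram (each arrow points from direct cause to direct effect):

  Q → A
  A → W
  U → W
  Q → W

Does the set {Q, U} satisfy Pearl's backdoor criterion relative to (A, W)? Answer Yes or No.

Yes

Backdoor paths from A to W (paths whose first edge points into A):
  P1: A <- Q -> W
Condition 1 (no descendant of A in the set): holds — descendants of A are {W}; none are in {Q, U}.
Condition 2 (every backdoor path blocked by {Q, U}):
  P1: blocked at fork node Q ∈ conditioning set.
{Q, U} satisfies the backdoor criterion.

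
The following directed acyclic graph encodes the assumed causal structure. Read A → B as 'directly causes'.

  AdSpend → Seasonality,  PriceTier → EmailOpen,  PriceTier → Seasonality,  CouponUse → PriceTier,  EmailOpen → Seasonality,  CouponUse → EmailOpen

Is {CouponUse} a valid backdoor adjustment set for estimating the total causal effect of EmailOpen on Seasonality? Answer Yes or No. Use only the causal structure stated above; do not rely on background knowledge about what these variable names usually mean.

Backdoor paths from EmailOpen to Seasonality (paths whose first edge points into EmailOpen):
  P1: EmailOpen <- CouponUse -> PriceTier -> Seasonality
  P2: EmailOpen <- PriceTier -> Seasonality
Condition 1 (no descendant of EmailOpen in the set): holds — descendants of EmailOpen are {Seasonality}; none are in {CouponUse}.
Condition 2 (every backdoor path blocked by {CouponUse}):
  P1: blocked at fork node CouponUse ∈ conditioning set.
  P2: open — no interior node is in the conditioning set.
{CouponUse} does not satisfy the backdoor criterion.

No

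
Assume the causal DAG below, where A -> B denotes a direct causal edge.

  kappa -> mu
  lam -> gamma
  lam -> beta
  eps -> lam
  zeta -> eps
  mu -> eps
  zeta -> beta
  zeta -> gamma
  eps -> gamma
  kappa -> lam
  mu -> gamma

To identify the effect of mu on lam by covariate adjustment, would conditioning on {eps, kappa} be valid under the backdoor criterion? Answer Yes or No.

No

Backdoor paths from mu to lam (paths whose first edge points into mu):
  P1: mu <- kappa -> lam
Condition 1 (no descendant of mu in the set): FAILS — eps is a descendant of mu.
Condition 2 (every backdoor path blocked by {eps, kappa}):
  P1: blocked at fork node kappa ∈ conditioning set.
{eps, kappa} does not satisfy the backdoor criterion.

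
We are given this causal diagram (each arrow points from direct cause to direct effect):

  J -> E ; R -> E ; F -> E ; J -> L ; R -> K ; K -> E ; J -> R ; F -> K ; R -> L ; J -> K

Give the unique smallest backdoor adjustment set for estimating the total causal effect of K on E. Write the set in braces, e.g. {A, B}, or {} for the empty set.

{F, J, R}

Variables eligible for adjustment (non-descendants of K, excluding K and E): {F, J, L, R}.
Backdoor paths from K to E:
  P1: K <- J -> R -> E
  P2: K <- J -> E
  P3: K <- J -> L <- R -> E
  P4: K <- R <- J -> E
  P5: K <- R -> E
  P6: K <- R -> L <- J -> E
  P7: K <- F -> E
The empty set is not sufficient: P1 (K <- J -> R -> E) has no collider blocking it and no conditioned non-collider, so it is open.
Try {F, J, R}:
  P1: blocked at fork node J ∈ conditioning set.
  P2: blocked at fork node J ∈ conditioning set.
  P3: blocked at fork node J ∈ conditioning set.
  P4: blocked at chain node R ∈ conditioning set.
  P5: blocked at fork node R ∈ conditioning set.
  P6: blocked at fork node R ∈ conditioning set.
  P7: blocked at fork node F ∈ conditioning set.
{F, J, R} contains no descendant of K and blocks every backdoor path.
Every element of {F, J, R} is needed (dropping F leaves P7 open; dropping J leaves P2 open; dropping R leaves P5 open), so no proper subset is valid.
Among all size-3 subsets of the eligible variables, only {F, J, R} blocks every backdoor path, so it is the unique smallest valid adjustment set.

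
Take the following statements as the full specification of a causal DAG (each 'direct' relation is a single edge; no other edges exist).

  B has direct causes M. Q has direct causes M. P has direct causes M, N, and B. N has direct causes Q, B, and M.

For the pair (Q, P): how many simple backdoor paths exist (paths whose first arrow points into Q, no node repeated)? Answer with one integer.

A backdoor path from Q to P is any simple undirected path whose first edge points into Q (i.e. leaves Q via a parent).
Parents of Q: {M}.
Enumerating:
  P1: Q <- M -> B -> N -> P
  P2: Q <- M -> B -> P
  P3: Q <- M -> N <- B -> P
  P4: Q <- M -> N -> P
  P5: Q <- M -> P
That exhausts the simple backdoor paths. Count: 5.

5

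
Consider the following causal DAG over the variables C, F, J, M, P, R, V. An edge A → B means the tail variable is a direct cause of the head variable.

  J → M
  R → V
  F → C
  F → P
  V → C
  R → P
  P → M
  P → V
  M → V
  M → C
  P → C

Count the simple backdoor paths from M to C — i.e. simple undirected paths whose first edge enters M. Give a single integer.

4

A backdoor path from M to C is any simple undirected path whose first edge points into M (i.e. leaves M via a parent).
Parents of M: {J, P}.
Enumerating:
  P1: M <- P <- R -> V -> C
  P2: M <- P <- F -> C
  P3: M <- P -> V -> C
  P4: M <- P -> C
That exhausts the simple backdoor paths. Count: 4.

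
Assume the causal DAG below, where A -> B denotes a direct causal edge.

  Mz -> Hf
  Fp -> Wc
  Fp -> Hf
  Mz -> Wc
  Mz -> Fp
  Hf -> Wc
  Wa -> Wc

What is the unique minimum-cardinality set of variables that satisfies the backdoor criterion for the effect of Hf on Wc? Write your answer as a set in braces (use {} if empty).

Variables eligible for adjustment (non-descendants of Hf, excluding Hf and Wc): {Fp, Mz, Wa}.
Backdoor paths from Hf to Wc:
  P1: Hf <- Mz -> Fp -> Wc
  P2: Hf <- Mz -> Wc
  P3: Hf <- Fp <- Mz -> Wc
  P4: Hf <- Fp -> Wc
The empty set is not sufficient: P1 (Hf <- Mz -> Fp -> Wc) has no collider blocking it and no conditioned non-collider, so it is open.
Try {Fp, Mz}:
  P1: blocked at fork node Mz ∈ conditioning set.
  P2: blocked at fork node Mz ∈ conditioning set.
  P3: blocked at chain node Fp ∈ conditioning set.
  P4: blocked at fork node Fp ∈ conditioning set.
{Fp, Mz} contains no descendant of Hf and blocks every backdoor path.
Every element of {Fp, Mz} is needed (dropping Fp leaves P4 open; dropping Mz leaves P2 open), so no proper subset is valid.
Among all size-2 subsets of the eligible variables, only {Fp, Mz} blocks every backdoor path, so it is the unique smallest valid adjustment set.

{Fp, Mz}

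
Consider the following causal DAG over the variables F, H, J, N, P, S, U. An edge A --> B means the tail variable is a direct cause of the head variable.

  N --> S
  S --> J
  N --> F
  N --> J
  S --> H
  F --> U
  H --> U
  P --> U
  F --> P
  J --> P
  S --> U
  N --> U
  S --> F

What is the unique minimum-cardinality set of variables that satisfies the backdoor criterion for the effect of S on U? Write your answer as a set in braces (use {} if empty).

{N}

Variables eligible for adjustment (non-descendants of S, excluding S and U): {N}.
Backdoor paths from S to U:
  P1: S <- N -> J -> P <- F -> U
  P2: S <- N -> J -> P -> U
  P3: S <- N -> F -> P -> U
  P4: S <- N -> F -> U
  P5: S <- N -> U
The empty set is not sufficient: P2 (S <- N -> J -> P -> U) has no collider blocking it and no conditioned non-collider, so it is open.
Try {N}:
  P1: blocked at fork node N ∈ conditioning set.
  P2: blocked at fork node N ∈ conditioning set.
  P3: blocked at fork node N ∈ conditioning set.
  P4: blocked at fork node N ∈ conditioning set.
  P5: blocked at fork node N ∈ conditioning set.
{N} contains no descendant of S and blocks every backdoor path.
{N} is the unique smallest valid adjustment set.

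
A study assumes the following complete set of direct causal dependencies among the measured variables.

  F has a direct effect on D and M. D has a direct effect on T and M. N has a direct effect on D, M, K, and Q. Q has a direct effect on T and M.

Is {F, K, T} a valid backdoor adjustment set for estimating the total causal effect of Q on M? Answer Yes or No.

No

Backdoor paths from Q to M (paths whose first edge points into Q):
  P1: Q <- N -> D <- F -> M
  P2: Q <- N -> D -> M
  P3: Q <- N -> M
Condition 1 (no descendant of Q in the set): FAILS — T is a descendant of Q.
Condition 2 (every backdoor path blocked by {F, K, T}):
  P1: blocked at fork node F ∈ conditioning set.
  P2: open — no interior node is in the conditioning set.
  P3: open — no interior node is in the conditioning set.
{F, K, T} does not satisfy the backdoor criterion.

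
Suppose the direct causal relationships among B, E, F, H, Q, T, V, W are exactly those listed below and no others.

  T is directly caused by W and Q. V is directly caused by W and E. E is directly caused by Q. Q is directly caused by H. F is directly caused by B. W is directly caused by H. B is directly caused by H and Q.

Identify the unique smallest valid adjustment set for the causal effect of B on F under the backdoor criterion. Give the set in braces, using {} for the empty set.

{}

Variables eligible for adjustment (non-descendants of B, excluding B and F): {E, H, Q, T, V, W}.
Backdoor paths from B to F:
  (none)
With no backdoor paths the empty set already satisfies the criterion, and it is trivially minimal.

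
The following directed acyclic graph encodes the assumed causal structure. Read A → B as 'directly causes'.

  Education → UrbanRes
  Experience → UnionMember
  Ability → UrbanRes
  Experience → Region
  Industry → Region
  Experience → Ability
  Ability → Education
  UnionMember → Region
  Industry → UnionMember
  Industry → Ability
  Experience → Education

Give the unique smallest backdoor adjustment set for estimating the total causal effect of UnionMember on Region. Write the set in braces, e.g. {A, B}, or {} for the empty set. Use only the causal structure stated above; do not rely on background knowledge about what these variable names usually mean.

Variables eligible for adjustment (non-descendants of UnionMember, excluding UnionMember and Region): {Ability, Education, Experience, Industry, UrbanRes}.
Backdoor paths from UnionMember to Region:
  P1: UnionMember <- Industry -> Ability <- Experience -> Region
  P2: UnionMember <- Industry -> Ability -> Education <- Experience -> Region
  P3: UnionMember <- Industry -> Ability -> UrbanRes <- Education <- Experience -> Region
  P4: UnionMember <- Industry -> Region
  P5: UnionMember <- Experience -> Ability <- Industry -> Region
  P6: UnionMember <- Experience -> Education <- Ability <- Industry -> Region
  P7: UnionMember <- Experience -> Education -> UrbanRes <- Ability <- Industry -> Region
  P8: UnionMember <- Experience -> Region
The empty set is not sufficient: P4 (UnionMember <- Industry -> Region) has no collider blocking it and no conditioned non-collider, so it is open.
Try {Experience, Industry}:
  P1: blocked at fork node Industry ∈ conditioning set.
  P2: blocked at fork node Industry ∈ conditioning set.
  P3: blocked at fork node Industry ∈ conditioning set.
  P4: blocked at fork node Industry ∈ conditioning set.
  P5: blocked at fork node Experience ∈ conditioning set.
  P6: blocked at fork node Experience ∈ conditioning set.
  P7: blocked at fork node Experience ∈ conditioning set.
  P8: blocked at fork node Experience ∈ conditioning set.
{Experience, Industry} contains no descendant of UnionMember and blocks every backdoor path.
Every element of {Experience, Industry} is needed (dropping Experience leaves P8 open; dropping Industry leaves P4 open), so no proper subset is valid.
Among all size-2 subsets of the eligible variables, only {Experience, Industry} blocks every backdoor path, so it is the unique smallest valid adjustment set.

{Experience, Industry}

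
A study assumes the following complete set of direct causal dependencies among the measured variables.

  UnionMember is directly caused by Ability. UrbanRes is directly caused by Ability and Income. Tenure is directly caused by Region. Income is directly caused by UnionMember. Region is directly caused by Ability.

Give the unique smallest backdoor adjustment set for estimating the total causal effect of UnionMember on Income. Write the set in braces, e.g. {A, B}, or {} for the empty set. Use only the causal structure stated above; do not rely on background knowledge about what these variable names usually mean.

{}

Variables eligible for adjustment (non-descendants of UnionMember, excluding UnionMember and Income): {Ability, Region, Tenure}.
Backdoor paths from UnionMember to Income:
  P1: UnionMember <- Ability -> UrbanRes <- Income
Each backdoor path contains an unconditioned collider, so every path is already blocked with the empty conditioning set:
  P1: blocked at collider UrbanRes (neither it nor any descendant is in the conditioning set).
The empty set is therefore the unique smallest valid set.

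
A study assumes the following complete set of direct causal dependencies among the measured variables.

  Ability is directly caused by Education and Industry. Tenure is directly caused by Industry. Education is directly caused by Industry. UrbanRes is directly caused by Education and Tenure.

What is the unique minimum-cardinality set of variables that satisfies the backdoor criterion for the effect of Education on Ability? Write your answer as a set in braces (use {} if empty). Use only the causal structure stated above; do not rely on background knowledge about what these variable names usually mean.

Variables eligible for adjustment (non-descendants of Education, excluding Education and Ability): {Industry, Tenure}.
Backdoor paths from Education to Ability:
  P1: Education <- Industry -> Ability
The empty set is not sufficient: P1 (Education <- Industry -> Ability) has no collider blocking it and no conditioned non-collider, so it is open.
Try {Industry}:
  P1: blocked at fork node Industry ∈ conditioning set.
{Industry} contains no descendant of Education and blocks every backdoor path.
No other singleton works — e.g. {Tenure} leaves P1 open — so {Industry} is the unique smallest valid adjustment set.

{Industry}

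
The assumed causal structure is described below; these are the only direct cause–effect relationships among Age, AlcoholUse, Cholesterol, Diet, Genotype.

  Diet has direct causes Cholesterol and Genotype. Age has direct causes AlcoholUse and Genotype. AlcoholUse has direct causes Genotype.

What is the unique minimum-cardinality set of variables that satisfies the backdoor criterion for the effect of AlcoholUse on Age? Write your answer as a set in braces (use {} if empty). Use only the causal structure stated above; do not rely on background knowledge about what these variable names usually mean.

{Genotype}

Variables eligible for adjustment (non-descendants of AlcoholUse, excluding AlcoholUse and Age): {Cholesterol, Diet, Genotype}.
Backdoor paths from AlcoholUse to Age:
  P1: AlcoholUse <- Genotype -> Age
The empty set is not sufficient: P1 (AlcoholUse <- Genotype -> Age) has no collider blocking it and no conditioned non-collider, so it is open.
Try {Genotype}:
  P1: blocked at fork node Genotype ∈ conditioning set.
{Genotype} contains no descendant of AlcoholUse and blocks every backdoor path.
No other singleton works — e.g. {Cholesterol} leaves P1 open — so {Genotype} is the unique smallest valid adjustment set.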